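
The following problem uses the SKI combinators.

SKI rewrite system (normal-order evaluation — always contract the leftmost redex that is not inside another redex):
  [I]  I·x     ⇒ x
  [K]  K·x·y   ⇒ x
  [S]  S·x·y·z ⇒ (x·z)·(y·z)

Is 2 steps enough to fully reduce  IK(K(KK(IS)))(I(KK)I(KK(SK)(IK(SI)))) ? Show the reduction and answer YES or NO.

  start: IK(K(KK(IS)))(I(KK)I(KK(SK)(IK(SI))))
  step 1: K(K(KK(IS)))(I(KK)I(KK(SK)(IK(SI))))
  step 2: K(KK(IS))

Answer: NO — after 2 steps the term is K(KK(IS)), not yet normal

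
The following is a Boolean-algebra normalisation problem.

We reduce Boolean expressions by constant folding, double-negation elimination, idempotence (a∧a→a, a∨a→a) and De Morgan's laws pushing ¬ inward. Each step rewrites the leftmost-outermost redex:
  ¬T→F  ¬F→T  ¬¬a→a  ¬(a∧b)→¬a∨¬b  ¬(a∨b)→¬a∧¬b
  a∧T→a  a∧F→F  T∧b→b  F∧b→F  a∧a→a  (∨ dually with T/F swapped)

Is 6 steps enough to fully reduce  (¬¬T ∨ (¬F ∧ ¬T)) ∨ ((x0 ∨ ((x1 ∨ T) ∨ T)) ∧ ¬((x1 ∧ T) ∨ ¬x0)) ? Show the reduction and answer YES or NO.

  start: (¬¬T ∨ (¬F ∧ ¬T)) ∨ ((x0 ∨ ((x1 ∨ T) ∨ T)) ∧ ¬((x1 ∧ T) ∨ ¬x0))
  step 1: (T ∨ (¬F ∧ ¬T)) ∨ ((x0 ∨ ((x1 ∨ T) ∨ T)) ∧ ¬((x1 ∧ T) ∨ ¬x0))
  step 2: T ∨ ((x0 ∨ ((x1 ∨ T) ∨ T)) ∧ ¬((x1 ∧ T) ∨ ¬x0))
  step 3: T

Answer: YES — reaches normal form T in 3 ≤ 6 steps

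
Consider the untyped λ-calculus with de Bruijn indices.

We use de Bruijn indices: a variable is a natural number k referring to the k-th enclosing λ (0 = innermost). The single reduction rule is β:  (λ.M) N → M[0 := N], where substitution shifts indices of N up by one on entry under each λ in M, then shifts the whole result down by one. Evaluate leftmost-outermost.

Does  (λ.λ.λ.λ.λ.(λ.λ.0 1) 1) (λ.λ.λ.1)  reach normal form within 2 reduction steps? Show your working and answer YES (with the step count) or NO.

Answer: YES — reaches normal form λ.λ.λ.λ.λ.0 2 in 2 ≤ 2 steps

Derivation:
  start: (λ.λ.λ.λ.λ.(λ.λ.0 1) 1) (λ.λ.λ.1)
  step 1: λ.λ.λ.λ.(λ.λ.0 1) 1
  step 2: λ.λ.λ.λ.λ.0 2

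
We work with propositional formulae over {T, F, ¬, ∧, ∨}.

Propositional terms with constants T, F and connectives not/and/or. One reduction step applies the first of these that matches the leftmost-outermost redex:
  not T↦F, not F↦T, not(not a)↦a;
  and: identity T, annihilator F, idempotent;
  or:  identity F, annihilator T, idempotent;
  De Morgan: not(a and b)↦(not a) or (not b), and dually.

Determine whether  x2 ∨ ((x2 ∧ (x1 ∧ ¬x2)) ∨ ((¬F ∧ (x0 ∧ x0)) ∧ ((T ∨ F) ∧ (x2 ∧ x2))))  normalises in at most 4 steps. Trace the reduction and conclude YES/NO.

Answer: NO — after 4 steps the term is x2 ∨ ((x2 ∧ (x1 ∧ ¬x2)) ∨ (x0 ∧ (T ∧ (x2 ∧ x2)))), not yet normal

Working:
  start: x2 ∨ ((x2 ∧ (x1 ∧ ¬x2)) ∨ ((¬F ∧ (x0 ∧ x0)) ∧ ((T ∨ F) ∧ (x2 ∧ x2))))
  →1  x2 ∨ ((x2 ∧ (x1 ∧ ¬x2)) ∨ ((T ∧ (x0 ∧ x0)) ∧ ((T ∨ F) ∧ (x2 ∧ x2))))
  →2  x2 ∨ ((x2 ∧ (x1 ∧ ¬x2)) ∨ ((x0 ∧ x0) ∧ ((T ∨ F) ∧ (x2 ∧ x2))))
  →3  x2 ∨ ((x2 ∧ (x1 ∧ ¬x2)) ∨ (x0 ∧ ((T ∨ F) ∧ (x2 ∧ x2))))
  →4  x2 ∨ ((x2 ∧ (x1 ∧ ¬x2)) ∨ (x0 ∧ (T ∧ (x2 ∧ x2))))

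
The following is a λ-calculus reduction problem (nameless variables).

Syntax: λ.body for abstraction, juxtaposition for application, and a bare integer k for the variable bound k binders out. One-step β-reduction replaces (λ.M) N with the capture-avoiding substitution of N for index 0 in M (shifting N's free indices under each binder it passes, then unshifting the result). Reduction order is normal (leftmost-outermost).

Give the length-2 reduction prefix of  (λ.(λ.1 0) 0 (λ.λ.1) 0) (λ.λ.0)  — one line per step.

Answer: after 2 steps: (λ.λ.0) (λ.λ.0) (λ.λ.1) (λ.λ.0)

Derivation:
  start: (λ.(λ.1 0) 0 (λ.λ.1) 0) (λ.λ.0)
  →1  (λ.(λ.λ.0) 0) (λ.λ.0) (λ.λ.1) (λ.λ.0)
  →2  (λ.λ.0) (λ.λ.0) (λ.λ.1) (λ.λ.0)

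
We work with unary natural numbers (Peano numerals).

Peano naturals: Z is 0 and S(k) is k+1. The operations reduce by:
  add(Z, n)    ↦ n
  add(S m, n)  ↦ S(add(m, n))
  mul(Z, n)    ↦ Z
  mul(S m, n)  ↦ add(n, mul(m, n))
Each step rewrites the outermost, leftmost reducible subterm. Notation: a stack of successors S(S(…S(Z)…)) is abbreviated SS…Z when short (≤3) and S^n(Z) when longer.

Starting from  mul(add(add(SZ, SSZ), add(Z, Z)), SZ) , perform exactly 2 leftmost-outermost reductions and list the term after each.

Answer: after 2 steps: mul(S(add(add(Z, SSZ), add(Z, Z))), SZ)

Derivation:
  start: mul(add(add(SZ, SSZ), add(Z, Z)), SZ)
  step 1: mul(add(S(add(Z, SSZ)), add(Z, Z)), SZ)
  step 2: mul(S(add(add(Z, SSZ), add(Z, Z))), SZ)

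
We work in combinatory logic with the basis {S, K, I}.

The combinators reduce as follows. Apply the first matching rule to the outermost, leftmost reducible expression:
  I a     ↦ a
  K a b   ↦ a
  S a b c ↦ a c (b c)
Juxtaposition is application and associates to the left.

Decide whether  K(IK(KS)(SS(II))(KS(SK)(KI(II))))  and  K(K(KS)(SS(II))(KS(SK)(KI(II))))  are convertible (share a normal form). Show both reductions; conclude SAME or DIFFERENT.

Term A:
  start: K(IK(KS)(SS(II))(KS(SK)(KI(II))))
  [1] K(K(KS)(SS(II))(KS(SK)(KI(II))))
  [2] K(KS(KS(SK)(KI(II))))
  [3] KS

Term B:
  start: K(K(KS)(SS(II))(KS(SK)(KI(II))))
  [1] K(KS(KS(SK)(KI(II))))
  [2] KS

Answer: SAME — A ⇓ KS, B ⇓ KS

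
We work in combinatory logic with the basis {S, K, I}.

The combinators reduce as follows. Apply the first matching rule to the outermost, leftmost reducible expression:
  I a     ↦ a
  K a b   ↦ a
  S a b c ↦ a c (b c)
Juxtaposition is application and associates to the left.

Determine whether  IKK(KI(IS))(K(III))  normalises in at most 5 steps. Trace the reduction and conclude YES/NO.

Answer: YES — reaches normal form K(KI) in 4 ≤ 5 steps

Working:
  start: IKK(KI(IS))(K(III))
  step 1: KK(KI(IS))(K(III))
  step 2: K(K(III))
  step 3: K(K(II))
  step 4: K(KI)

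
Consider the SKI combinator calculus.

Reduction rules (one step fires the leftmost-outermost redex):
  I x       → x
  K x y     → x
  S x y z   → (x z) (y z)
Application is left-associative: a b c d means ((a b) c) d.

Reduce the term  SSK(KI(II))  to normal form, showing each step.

  start: SSK(KI(II))
  step 1: S(KI(II))(K(KI(II)))
  step 2: SI(K(KI(II)))
  step 3: SI(KI)

Answer: normal form = SI(KI)  (in 3 steps)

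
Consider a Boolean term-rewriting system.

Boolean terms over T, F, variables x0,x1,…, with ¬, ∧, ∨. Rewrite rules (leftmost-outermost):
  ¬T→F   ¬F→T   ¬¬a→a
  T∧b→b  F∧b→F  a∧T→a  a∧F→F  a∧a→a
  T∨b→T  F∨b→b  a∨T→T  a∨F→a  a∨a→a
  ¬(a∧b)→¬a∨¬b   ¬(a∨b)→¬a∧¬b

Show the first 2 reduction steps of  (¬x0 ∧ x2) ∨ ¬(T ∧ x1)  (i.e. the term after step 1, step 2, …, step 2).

  start: (¬x0 ∧ x2) ∨ ¬(T ∧ x1)
  step 1: (¬x0 ∧ x2) ∨ (¬T ∨ ¬x1)
  step 2: (¬x0 ∧ x2) ∨ (F ∨ ¬x1)

Answer: after 2 steps: (¬x0 ∧ x2) ∨ (F ∨ ¬x1)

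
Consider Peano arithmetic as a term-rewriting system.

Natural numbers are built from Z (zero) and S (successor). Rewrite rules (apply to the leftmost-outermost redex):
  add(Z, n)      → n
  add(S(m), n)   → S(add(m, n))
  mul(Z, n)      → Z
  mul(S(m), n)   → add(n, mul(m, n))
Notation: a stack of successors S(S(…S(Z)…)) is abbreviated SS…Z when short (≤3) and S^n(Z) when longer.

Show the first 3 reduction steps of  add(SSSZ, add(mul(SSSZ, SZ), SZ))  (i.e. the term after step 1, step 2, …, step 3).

Answer: after 3 steps: S(S(S(add(Z, add(mul(SSSZ, SZ), SZ)))))

Reduction:
  start: add(SSSZ, add(mul(SSSZ, SZ), SZ))
  →1  S(add(SSZ, add(mul(SSSZ, SZ), SZ)))
  →2  S(S(add(SZ, add(mul(SSSZ, SZ), SZ))))
  →3  S(S(S(add(Z, add(mul(SSSZ, SZ), SZ)))))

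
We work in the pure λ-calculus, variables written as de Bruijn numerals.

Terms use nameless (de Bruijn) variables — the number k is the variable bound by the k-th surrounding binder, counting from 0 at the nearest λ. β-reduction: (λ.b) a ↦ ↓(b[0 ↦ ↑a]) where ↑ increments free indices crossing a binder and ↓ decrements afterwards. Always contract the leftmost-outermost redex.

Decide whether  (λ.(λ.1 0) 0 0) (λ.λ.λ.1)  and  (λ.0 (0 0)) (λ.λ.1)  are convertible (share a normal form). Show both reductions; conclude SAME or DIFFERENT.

Term A:
  start: (λ.(λ.1 0) 0 0) (λ.λ.λ.1)
  →1  (λ.(λ.λ.λ.1) 0) (λ.λ.λ.1) (λ.λ.λ.1)
  →2  (λ.λ.λ.1) (λ.λ.λ.1) (λ.λ.λ.1)
  →3  (λ.λ.1) (λ.λ.λ.1)
  →4  λ.λ.λ.λ.1

Term B:
  start: (λ.0 (0 0)) (λ.λ.1)
  →1  (λ.λ.1) ((λ.λ.1) (λ.λ.1))
  →2  λ.(λ.λ.1) (λ.λ.1)
  →3  λ.λ.λ.λ.1

Answer: SAME — A ⇓ λ.λ.λ.λ.1, B ⇓ λ.λ.λ.λ.1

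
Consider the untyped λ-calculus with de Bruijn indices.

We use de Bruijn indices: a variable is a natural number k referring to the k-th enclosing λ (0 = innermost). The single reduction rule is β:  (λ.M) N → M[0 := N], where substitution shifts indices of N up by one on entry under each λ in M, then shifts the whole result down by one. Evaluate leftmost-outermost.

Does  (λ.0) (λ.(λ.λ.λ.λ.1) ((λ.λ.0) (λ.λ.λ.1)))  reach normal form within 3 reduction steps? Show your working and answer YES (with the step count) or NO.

Answer: YES — reaches normal form λ.λ.λ.λ.1 in 2 ≤ 3 steps

Working:
  start: (λ.0) (λ.(λ.λ.λ.λ.1) ((λ.λ.0) (λ.λ.λ.1)))
  →1  λ.(λ.λ.λ.λ.1) ((λ.λ.0) (λ.λ.λ.1))
  →2  λ.λ.λ.λ.1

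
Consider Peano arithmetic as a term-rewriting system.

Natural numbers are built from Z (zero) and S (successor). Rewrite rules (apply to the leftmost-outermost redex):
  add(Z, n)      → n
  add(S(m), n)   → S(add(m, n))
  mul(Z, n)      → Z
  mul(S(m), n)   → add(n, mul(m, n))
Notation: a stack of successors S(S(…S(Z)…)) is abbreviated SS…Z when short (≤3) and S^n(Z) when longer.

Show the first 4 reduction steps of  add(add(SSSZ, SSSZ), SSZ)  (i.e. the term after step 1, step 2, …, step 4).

Answer: after 4 steps: S(S(add(add(SZ, SSSZ), SSZ)))

Reduction:
  start: add(add(SSSZ, SSSZ), SSZ)
  [1] add(S(add(SSZ, SSSZ)), SSZ)
  [2] S(add(add(SSZ, SSSZ), SSZ))
  [3] S(add(S(add(SZ, SSSZ)), SSZ))
  [4] S(S(add(add(SZ, SSSZ), SSZ)))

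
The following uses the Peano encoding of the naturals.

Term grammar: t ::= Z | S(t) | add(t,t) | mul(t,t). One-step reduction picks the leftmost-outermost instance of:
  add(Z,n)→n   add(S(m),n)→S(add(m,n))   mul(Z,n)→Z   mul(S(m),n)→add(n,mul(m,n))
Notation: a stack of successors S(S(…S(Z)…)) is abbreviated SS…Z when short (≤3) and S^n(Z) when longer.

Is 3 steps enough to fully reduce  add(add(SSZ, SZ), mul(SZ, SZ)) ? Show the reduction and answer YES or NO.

Answer: NO — after 3 steps the term is S(add(S(add(Z, SZ)), mul(SZ, SZ))), not yet normal

Reduction:
  start: add(add(SSZ, SZ), mul(SZ, SZ))
  →1  add(S(add(SZ, SZ)), mul(SZ, SZ))
  →2  S(add(add(SZ, SZ), mul(SZ, SZ)))
  →3  S(add(S(add(Z, SZ)), mul(SZ, SZ)))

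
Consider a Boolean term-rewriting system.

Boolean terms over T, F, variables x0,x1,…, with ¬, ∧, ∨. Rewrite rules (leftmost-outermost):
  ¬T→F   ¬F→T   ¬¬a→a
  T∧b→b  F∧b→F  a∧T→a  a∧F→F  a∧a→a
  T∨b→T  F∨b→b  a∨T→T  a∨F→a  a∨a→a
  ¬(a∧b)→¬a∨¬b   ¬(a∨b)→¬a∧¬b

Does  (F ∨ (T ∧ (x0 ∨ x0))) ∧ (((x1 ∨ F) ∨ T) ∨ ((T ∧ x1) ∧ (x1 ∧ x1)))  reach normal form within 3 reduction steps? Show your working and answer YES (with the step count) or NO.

Answer: NO — after 3 steps the term is x0 ∧ (((x1 ∨ F) ∨ T) ∨ ((T ∧ x1) ∧ (x1 ∧ x1))), not yet normal

Working:
  start: (F ∨ (T ∧ (x0 ∨ x0))) ∧ (((x1 ∨ F) ∨ T) ∨ ((T ∧ x1) ∧ (x1 ∧ x1)))
  step 1: (T ∧ (x0 ∨ x0)) ∧ (((x1 ∨ F) ∨ T) ∨ ((T ∧ x1) ∧ (x1 ∧ x1)))
  step 2: (x0 ∨ x0) ∧ (((x1 ∨ F) ∨ T) ∨ ((T ∧ x1) ∧ (x1 ∧ x1)))
  step 3: x0 ∧ (((x1 ∨ F) ∨ T) ∨ ((T ∧ x1) ∧ (x1 ∧ x1)))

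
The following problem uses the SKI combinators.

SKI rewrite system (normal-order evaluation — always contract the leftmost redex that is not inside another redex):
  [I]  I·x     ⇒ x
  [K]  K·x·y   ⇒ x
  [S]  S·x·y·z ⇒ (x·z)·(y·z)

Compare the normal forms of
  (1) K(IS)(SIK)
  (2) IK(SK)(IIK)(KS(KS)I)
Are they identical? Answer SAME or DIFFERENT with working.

Term A:
  start: K(IS)(SIK)
  [1] IS
  [2] S

Term B:
  start: IK(SK)(IIK)(KS(KS)I)
  [1] K(SK)(IIK)(KS(KS)I)
  [2] SK(KS(KS)I)
  [3] SK(SI)

Answer: DIFFERENT — A ⇓ S, B ⇓ SK(SI)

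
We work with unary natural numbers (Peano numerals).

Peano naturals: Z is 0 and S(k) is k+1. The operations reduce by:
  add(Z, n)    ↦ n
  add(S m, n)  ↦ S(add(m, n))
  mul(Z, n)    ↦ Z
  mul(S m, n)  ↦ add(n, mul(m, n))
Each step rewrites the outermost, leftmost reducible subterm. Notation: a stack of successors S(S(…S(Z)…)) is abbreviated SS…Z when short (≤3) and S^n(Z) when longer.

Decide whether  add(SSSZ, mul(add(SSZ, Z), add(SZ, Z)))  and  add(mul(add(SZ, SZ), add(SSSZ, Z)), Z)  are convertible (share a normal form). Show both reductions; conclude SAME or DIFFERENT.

Term A:
  start: add(SSSZ, mul(add(SSZ, Z), add(SZ, Z)))
  step 1: S(add(SSZ, mul(add(SSZ, Z), add(SZ, Z))))
  step 2: S(S(add(SZ, mul(add(SSZ, Z), add(SZ, Z)))))
  step 3: S(S(S(add(Z, mul(add(SSZ, Z), add(SZ, Z))))))
  step 4: S(S(S(mul(add(SSZ, Z), add(SZ, Z)))))
  step 5: S(S(S(mul(S(add(SZ, Z)), add(SZ, Z)))))
  step 6: S(S(S(add(add(SZ, Z), mul(add(SZ, Z), add(SZ, Z))))))
  step 7: S(S(S(add(S(add(Z, Z)), mul(add(SZ, Z), add(SZ, Z))))))
  step 8: S(S(S(S(add(add(Z, Z), mul(add(SZ, Z), add(SZ, Z)))))))
  step 9: S(S(S(S(add(Z, mul(add(SZ, Z), add(SZ, Z)))))))
  step 10: S(S(S(S(mul(add(SZ, Z), add(SZ, Z))))))
  step 11: S(S(S(S(mul(S(add(Z, Z)), add(SZ, Z))))))
  step 12: S(S(S(S(add(add(SZ, Z), mul(add(Z, Z), add(SZ, Z)))))))
  step 13: S(S(S(S(add(S(add(Z, Z)), mul(add(Z, Z), add(SZ, Z)))))))
  step 14: S(S(S(S(S(add(add(Z, Z), mul(add(Z, Z), add(SZ, Z))))))))
  step 15: S(S(S(S(S(add(Z, mul(add(Z, Z), add(SZ, Z))))))))
  step 16: S(S(S(S(S(mul(add(Z, Z), add(SZ, Z)))))))
  step 17: S(S(S(S(S(mul(Z, add(SZ, Z)))))))
  step 18: S^5(Z)

Term B:
  start: add(mul(add(SZ, SZ), add(SSSZ, Z)), Z)
  step 1: add(mul(S(add(Z, SZ)), add(SSSZ, Z)), Z)
  step 2: add(add(add(SSSZ, Z), mul(add(Z, SZ), add(SSSZ, Z))), Z)
  step 3: add(add(S(add(SSZ, Z)), mul(add(Z, SZ), add(SSSZ, Z))), Z)
  step 4: add(S(add(add(SSZ, Z), mul(add(Z, SZ), add(SSSZ, Z)))), Z)
  step 5: S(add(add(add(SSZ, Z), mul(add(Z, SZ), add(SSSZ, Z))), Z))
  step 6: S(add(add(S(add(SZ, Z)), mul(add(Z, SZ), add(SSSZ, Z))), Z))
  step 7: S(add(S(add(add(SZ, Z), mul(add(Z, SZ), add(SSSZ, Z)))), Z))
  step 8: S(S(add(add(add(SZ, Z), mul(add(Z, SZ), add(SSSZ, Z))), Z)))
  step 9: S(S(add(add(S(add(Z, Z)), mul(add(Z, SZ), add(SSSZ, Z))), Z)))
  step 10: S(S(add(S(add(add(Z, Z), mul(add(Z, SZ), add(SSSZ, Z)))), Z)))
  step 11: S(S(S(add(add(add(Z, Z), mul(add(Z, SZ), add(SSSZ, Z))), Z))))
  step 12: S(S(S(add(add(Z, mul(add(Z, SZ), add(SSSZ, Z))), Z))))
  step 13: S(S(S(add(mul(add(Z, SZ), add(SSSZ, Z)), Z))))
  step 14: S(S(S(add(mul(SZ, add(SSSZ, Z)), Z))))
  step 15: S(S(S(add(add(add(SSSZ, Z), mul(Z, add(SSSZ, Z))), Z))))
  step 16: S(S(S(add(add(S(add(SSZ, Z)), mul(Z, add(SSSZ, Z))), Z))))
  step 17: S(S(S(add(S(add(add(SSZ, Z), mul(Z, add(SSSZ, Z)))), Z))))
  step 18: S(S(S(S(add(add(add(SSZ, Z), mul(Z, add(SSSZ, Z))), Z)))))
  step 19: S(S(S(S(add(add(S(add(SZ, Z)), mul(Z, add(SSSZ, Z))), Z)))))
  step 20: S(S(S(S(add(S(add(add(SZ, Z), mul(Z, add(SSSZ, Z)))), Z)))))
  step 21: S(S(S(S(S(add(add(add(SZ, Z), mul(Z, add(SSSZ, Z))), Z))))))
  step 22: S(S(S(S(S(add(add(S(add(Z, Z)), mul(Z, add(SSSZ, Z))), Z))))))
  step 23: S(S(S(S(S(add(S(add(add(Z, Z), mul(Z, add(SSSZ, Z)))), Z))))))
  step 24: S(S(S(S(S(S(add(add(add(Z, Z), mul(Z, add(SSSZ, Z))), Z)))))))
  step 25: S(S(S(S(S(S(add(add(Z, mul(Z, add(SSSZ, Z))), Z)))))))
  step 26: S(S(S(S(S(S(add(mul(Z, add(SSSZ, Z)), Z)))))))
  step 27: S(S(S(S(S(S(add(Z, Z)))))))
  step 28: S^6(Z)

Answer: DIFFERENT — A ⇓ S^5(Z), B ⇓ S^6(Z)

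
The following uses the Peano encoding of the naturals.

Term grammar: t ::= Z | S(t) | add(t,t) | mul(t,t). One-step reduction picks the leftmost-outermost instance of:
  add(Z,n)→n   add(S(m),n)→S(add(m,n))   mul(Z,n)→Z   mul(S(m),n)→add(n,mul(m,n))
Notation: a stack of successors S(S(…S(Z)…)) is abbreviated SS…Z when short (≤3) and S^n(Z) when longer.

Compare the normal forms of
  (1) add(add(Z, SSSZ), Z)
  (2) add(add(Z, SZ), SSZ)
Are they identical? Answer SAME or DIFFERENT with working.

Answer: SAME — A ⇓ SSSZ, B ⇓ SSSZ

Working:
Term A:
  start: add(add(Z, SSSZ), Z)
  [1] add(SSSZ, Z)
  [2] S(add(SSZ, Z))
  [3] S(S(add(SZ, Z)))
  [4] S(S(S(add(Z, Z))))
  [5] SSSZ

Term B:
  start: add(add(Z, SZ), SSZ)
  [1] add(SZ, SSZ)
  [2] S(add(Z, SSZ))
  [3] SSSZ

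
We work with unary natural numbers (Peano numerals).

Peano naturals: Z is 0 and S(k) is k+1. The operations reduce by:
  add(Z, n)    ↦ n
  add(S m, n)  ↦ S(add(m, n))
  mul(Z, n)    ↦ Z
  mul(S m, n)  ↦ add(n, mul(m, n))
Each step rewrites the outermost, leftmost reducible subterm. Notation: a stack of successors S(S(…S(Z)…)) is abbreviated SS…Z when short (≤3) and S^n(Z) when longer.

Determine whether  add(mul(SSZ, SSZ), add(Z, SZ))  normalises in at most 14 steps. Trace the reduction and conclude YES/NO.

  start: add(mul(SSZ, SSZ), add(Z, SZ))
  →1  add(add(SSZ, mul(SZ, SSZ)), add(Z, SZ))
  →2  add(S(add(SZ, mul(SZ, SSZ))), add(Z, SZ))
  →3  S(add(add(SZ, mul(SZ, SSZ)), add(Z, SZ)))
  →4  S(add(S(add(Z, mul(SZ, SSZ))), add(Z, SZ)))
  →5  S(S(add(add(Z, mul(SZ, SSZ)), add(Z, SZ))))
  →6  S(S(add(mul(SZ, SSZ), add(Z, SZ))))
  →7  S(S(add(add(SSZ, mul(Z, SSZ)), add(Z, SZ))))
  →8  S(S(add(S(add(SZ, mul(Z, SSZ))), add(Z, SZ))))
  →9  S(S(S(add(add(SZ, mul(Z, SSZ)), add(Z, SZ)))))
  →10  S(S(S(add(S(add(Z, mul(Z, SSZ))), add(Z, SZ)))))
  →11  S(S(S(S(add(add(Z, mul(Z, SSZ)), add(Z, SZ))))))
  →12  S(S(S(S(add(mul(Z, SSZ), add(Z, SZ))))))
  →13  S(S(S(S(add(Z, add(Z, SZ))))))
  →14  S(S(S(S(add(Z, SZ)))))

Answer: NO — after 14 steps the term is S(S(S(S(add(Z, SZ))))), not yet normal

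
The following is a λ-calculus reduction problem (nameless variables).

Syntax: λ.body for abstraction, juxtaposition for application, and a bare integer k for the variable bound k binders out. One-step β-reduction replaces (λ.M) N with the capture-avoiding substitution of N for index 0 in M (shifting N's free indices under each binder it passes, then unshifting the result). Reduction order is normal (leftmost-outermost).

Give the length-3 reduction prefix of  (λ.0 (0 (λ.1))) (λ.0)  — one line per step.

Answer: after 3 steps: λ.λ.0

Derivation:
  start: (λ.0 (0 (λ.1))) (λ.0)
  →1  (λ.0) ((λ.0) (λ.λ.0))
  →2  (λ.0) (λ.λ.0)
  →3  λ.λ.0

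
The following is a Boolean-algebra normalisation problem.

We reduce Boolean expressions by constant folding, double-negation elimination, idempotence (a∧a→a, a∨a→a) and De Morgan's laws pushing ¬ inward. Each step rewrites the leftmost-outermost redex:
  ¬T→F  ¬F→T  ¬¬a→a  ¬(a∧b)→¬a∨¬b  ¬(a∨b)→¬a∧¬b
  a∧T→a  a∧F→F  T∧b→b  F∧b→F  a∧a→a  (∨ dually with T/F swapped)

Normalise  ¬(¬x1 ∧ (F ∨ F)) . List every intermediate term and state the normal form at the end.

  start: ¬(¬x1 ∧ (F ∨ F))
  [1] ¬¬x1 ∨ ¬(F ∨ F)
  [2] x1 ∨ ¬(F ∨ F)
  [3] x1 ∨ (¬F ∧ ¬F)
  [4] x1 ∨ ¬F
  [5] x1 ∨ T
  [6] T

Answer: normal form = T  (in 6 steps)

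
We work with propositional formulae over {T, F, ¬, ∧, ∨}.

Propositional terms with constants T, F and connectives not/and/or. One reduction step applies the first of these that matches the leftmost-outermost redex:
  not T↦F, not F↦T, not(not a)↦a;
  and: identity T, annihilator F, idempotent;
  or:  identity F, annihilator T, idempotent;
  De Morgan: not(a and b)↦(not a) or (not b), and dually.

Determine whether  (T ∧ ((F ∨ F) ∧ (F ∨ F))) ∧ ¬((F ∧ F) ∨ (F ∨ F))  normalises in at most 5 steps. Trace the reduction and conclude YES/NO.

  start: (T ∧ ((F ∨ F) ∧ (F ∨ F))) ∧ ¬((F ∧ F) ∨ (F ∨ F))
  [1] ((F ∨ F) ∧ (F ∨ F)) ∧ ¬((F ∧ F) ∨ (F ∨ F))
  [2] (F ∨ F) ∧ ¬((F ∧ F) ∨ (F ∨ F))
  [3] F ∧ ¬((F ∧ F) ∨ (F ∨ F))
  [4] F

Answer: YES — reaches normal form F in 4 ≤ 5 steps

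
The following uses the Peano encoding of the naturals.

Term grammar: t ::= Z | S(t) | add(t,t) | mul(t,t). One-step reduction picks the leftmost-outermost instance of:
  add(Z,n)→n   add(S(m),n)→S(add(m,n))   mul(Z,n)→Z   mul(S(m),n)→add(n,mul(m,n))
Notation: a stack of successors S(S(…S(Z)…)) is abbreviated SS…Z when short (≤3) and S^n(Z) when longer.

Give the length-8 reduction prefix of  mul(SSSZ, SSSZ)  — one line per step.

Answer: after 8 steps: S(S(S(S(S(add(SZ, mul(SZ, SSSZ)))))))

Working:
  start: mul(SSSZ, SSSZ)
  [1] add(SSSZ, mul(SSZ, SSSZ))
  [2] S(add(SSZ, mul(SSZ, SSSZ)))
  [3] S(S(add(SZ, mul(SSZ, SSSZ))))
  [4] S(S(S(add(Z, mul(SSZ, SSSZ)))))
  [5] S(S(S(mul(SSZ, SSSZ))))
  [6] S(S(S(add(SSSZ, mul(SZ, SSSZ)))))
  [7] S(S(S(S(add(SSZ, mul(SZ, SSSZ))))))
  [8] S(S(S(S(S(add(SZ, mul(SZ, SSSZ)))))))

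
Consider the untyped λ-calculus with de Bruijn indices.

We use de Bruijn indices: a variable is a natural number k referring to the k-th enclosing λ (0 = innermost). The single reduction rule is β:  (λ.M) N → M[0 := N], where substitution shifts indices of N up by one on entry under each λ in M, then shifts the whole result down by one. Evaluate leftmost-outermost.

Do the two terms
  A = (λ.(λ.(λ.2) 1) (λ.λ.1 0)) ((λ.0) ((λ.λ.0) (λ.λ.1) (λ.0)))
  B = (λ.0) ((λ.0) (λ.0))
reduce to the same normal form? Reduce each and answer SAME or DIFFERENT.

Answer: SAME — A ⇓ λ.0, B ⇓ λ.0

Derivation:
Term A:
  start: (λ.(λ.(λ.2) 1) (λ.λ.1 0)) ((λ.0) ((λ.λ.0) (λ.λ.1) (λ.0)))
  step 1: (λ.(λ.(λ.0) ((λ.λ.0) (λ.λ.1) (λ.0))) ((λ.0) ((λ.λ.0) (λ.λ.1) (λ.0)))) (λ.λ.1 0)
  step 2: (λ.(λ.0) ((λ.λ.0) (λ.λ.1) (λ.0))) ((λ.0) ((λ.λ.0) (λ.λ.1) (λ.0)))
  step 3: (λ.0) ((λ.λ.0) (λ.λ.1) (λ.0))
  step 4: (λ.λ.0) (λ.λ.1) (λ.0)
  step 5: (λ.0) (λ.0)
  step 6: λ.0

Term B:
  start: (λ.0) ((λ.0) (λ.0))
  step 1: (λ.0) (λ.0)
  step 2: λ.0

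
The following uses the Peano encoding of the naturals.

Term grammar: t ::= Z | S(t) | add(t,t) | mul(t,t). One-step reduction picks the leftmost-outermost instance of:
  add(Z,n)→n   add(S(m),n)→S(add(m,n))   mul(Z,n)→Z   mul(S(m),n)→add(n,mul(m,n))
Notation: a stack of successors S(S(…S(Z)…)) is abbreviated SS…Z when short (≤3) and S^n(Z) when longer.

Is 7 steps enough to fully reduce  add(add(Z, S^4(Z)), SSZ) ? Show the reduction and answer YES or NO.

  start: add(add(Z, S^4(Z)), SSZ)
  [1] add(S^4(Z), SSZ)
  [2] S(add(SSSZ, SSZ))
  [3] S(S(add(SSZ, SSZ)))
  [4] S(S(S(add(SZ, SSZ))))
  [5] S(S(S(S(add(Z, SSZ)))))
  [6] S^6(Z)

Answer: YES — reaches normal form S^6(Z) in 6 ≤ 7 steps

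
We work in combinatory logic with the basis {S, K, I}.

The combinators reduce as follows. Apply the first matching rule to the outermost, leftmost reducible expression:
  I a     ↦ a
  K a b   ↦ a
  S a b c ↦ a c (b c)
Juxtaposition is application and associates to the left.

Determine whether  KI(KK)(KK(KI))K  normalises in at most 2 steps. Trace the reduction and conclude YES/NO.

  start: KI(KK)(KK(KI))K
  [1] I(KK(KI))K
  [2] KK(KI)K

Answer: NO — after 2 steps the term is KK(KI)K, not yet normal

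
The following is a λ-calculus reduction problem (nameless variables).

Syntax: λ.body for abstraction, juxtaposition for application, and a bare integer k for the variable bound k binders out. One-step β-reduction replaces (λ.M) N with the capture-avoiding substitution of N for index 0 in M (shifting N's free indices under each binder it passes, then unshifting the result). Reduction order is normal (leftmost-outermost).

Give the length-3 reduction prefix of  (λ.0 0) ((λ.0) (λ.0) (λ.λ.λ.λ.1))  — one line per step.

  start: (λ.0 0) ((λ.0) (λ.0) (λ.λ.λ.λ.1))
  step 1: (λ.0) (λ.0) (λ.λ.λ.λ.1) ((λ.0) (λ.0) (λ.λ.λ.λ.1))
  step 2: (λ.0) (λ.λ.λ.λ.1) ((λ.0) (λ.0) (λ.λ.λ.λ.1))
  step 3: (λ.λ.λ.λ.1) ((λ.0) (λ.0) (λ.λ.λ.λ.1))

Answer: after 3 steps: (λ.λ.λ.λ.1) ((λ.0) (λ.0) (λ.λ.λ.λ.1))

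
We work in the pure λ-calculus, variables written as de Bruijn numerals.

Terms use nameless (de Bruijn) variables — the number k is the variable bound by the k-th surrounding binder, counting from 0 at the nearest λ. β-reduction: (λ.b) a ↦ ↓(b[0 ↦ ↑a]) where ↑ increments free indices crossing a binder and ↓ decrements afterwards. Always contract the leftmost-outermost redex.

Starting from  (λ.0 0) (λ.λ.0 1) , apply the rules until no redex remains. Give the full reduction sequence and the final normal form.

Answer: normal form = λ.0 (λ.λ.0 1)  (in 2 steps)

Working:
  start: (λ.0 0) (λ.λ.0 1)
  [1] (λ.λ.0 1) (λ.λ.0 1)
  [2] λ.0 (λ.λ.0 1)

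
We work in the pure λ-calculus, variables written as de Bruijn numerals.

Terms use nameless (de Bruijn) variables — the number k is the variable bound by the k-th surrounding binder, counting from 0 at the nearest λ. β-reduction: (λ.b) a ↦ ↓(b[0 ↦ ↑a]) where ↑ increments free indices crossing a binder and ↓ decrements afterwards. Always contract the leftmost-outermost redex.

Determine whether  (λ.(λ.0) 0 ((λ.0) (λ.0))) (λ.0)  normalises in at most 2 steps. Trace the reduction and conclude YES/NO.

Answer: NO — after 2 steps the term is (λ.0) ((λ.0) (λ.0)), not yet normal

Derivation:
  start: (λ.(λ.0) 0 ((λ.0) (λ.0))) (λ.0)
  step 1: (λ.0) (λ.0) ((λ.0) (λ.0))
  step 2: (λ.0) ((λ.0) (λ.0))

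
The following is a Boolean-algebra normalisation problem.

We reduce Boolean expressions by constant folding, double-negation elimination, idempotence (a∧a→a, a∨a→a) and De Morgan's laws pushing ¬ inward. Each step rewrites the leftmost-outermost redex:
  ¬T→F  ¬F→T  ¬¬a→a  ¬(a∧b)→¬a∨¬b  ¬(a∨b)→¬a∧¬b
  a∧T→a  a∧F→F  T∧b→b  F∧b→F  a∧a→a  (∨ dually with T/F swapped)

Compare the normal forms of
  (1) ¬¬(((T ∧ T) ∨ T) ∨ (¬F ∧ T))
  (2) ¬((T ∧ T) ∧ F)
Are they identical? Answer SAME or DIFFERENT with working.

Term A:
  start: ¬¬(((T ∧ T) ∨ T) ∨ (¬F ∧ T))
  →1  ((T ∧ T) ∨ T) ∨ (¬F ∧ T)
  →2  T ∨ (¬F ∧ T)
  →3  T

Term B:
  start: ¬((T ∧ T) ∧ F)
  →1  ¬(T ∧ T) ∨ ¬F
  →2  (¬T ∨ ¬T) ∨ ¬F
  →3  ¬T ∨ ¬F
  →4  F ∨ ¬F
  →5  ¬F
  →6  T

Answer: SAME — A ⇓ T, B ⇓ T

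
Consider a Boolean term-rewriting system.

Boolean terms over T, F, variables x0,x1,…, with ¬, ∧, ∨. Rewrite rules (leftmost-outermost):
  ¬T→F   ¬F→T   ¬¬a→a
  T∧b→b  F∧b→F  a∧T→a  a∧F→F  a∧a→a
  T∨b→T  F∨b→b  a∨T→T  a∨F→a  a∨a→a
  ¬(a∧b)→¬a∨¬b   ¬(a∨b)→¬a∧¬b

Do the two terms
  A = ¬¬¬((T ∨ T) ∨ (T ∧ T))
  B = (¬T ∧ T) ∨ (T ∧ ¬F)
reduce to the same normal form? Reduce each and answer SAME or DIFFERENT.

Term A:
  start: ¬¬¬((T ∨ T) ∨ (T ∧ T))
  [1] ¬((T ∨ T) ∨ (T ∧ T))
  [2] ¬(T ∨ T) ∧ ¬(T ∧ T)
  [3] (¬T ∧ ¬T) ∧ ¬(T ∧ T)
  [4] ¬T ∧ ¬(T ∧ T)
  [5] F ∧ ¬(T ∧ T)
  [6] F

Term B:
  start: (¬T ∧ T) ∨ (T ∧ ¬F)
  [1] ¬T ∨ (T ∧ ¬F)
  [2] F ∨ (T ∧ ¬F)
  [3] T ∧ ¬F
  [4] ¬F
  [5] T

Answer: DIFFERENT — A ⇓ F, B ⇓ T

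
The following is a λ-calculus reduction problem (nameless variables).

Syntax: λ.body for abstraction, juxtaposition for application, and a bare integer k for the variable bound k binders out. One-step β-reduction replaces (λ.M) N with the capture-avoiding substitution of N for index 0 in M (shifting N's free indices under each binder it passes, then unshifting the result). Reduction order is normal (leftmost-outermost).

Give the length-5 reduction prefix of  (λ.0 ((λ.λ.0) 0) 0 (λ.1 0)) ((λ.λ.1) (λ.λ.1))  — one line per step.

  start: (λ.0 ((λ.λ.0) 0) 0 (λ.1 0)) ((λ.λ.1) (λ.λ.1))
  step 1: (λ.λ.1) (λ.λ.1) ((λ.λ.0) ((λ.λ.1) (λ.λ.1))) ((λ.λ.1) (λ.λ.1)) (λ.(λ.λ.1) (λ.λ.1) 0)
  step 2: (λ.λ.λ.1) ((λ.λ.0) ((λ.λ.1) (λ.λ.1))) ((λ.λ.1) (λ.λ.1)) (λ.(λ.λ.1) (λ.λ.1) 0)
  step 3: (λ.λ.1) ((λ.λ.1) (λ.λ.1)) (λ.(λ.λ.1) (λ.λ.1) 0)
  step 4: (λ.(λ.λ.1) (λ.λ.1)) (λ.(λ.λ.1) (λ.λ.1) 0)
  step 5: (λ.λ.1) (λ.λ.1)

Answer: after 5 steps: (λ.λ.1) (λ.λ.1)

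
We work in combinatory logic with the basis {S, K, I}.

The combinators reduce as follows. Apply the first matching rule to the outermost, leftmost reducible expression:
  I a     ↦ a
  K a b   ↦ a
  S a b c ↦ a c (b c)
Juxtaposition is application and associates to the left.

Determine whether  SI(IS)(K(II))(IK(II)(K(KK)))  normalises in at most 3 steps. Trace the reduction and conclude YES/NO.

  start: SI(IS)(K(II))(IK(II)(K(KK)))
  step 1: I(K(II))(IS(K(II)))(IK(II)(K(KK)))
  step 2: K(II)(IS(K(II)))(IK(II)(K(KK)))
  step 3: II(IK(II)(K(KK)))

Answer: NO — after 3 steps the term is II(IK(II)(K(KK))), not yet normal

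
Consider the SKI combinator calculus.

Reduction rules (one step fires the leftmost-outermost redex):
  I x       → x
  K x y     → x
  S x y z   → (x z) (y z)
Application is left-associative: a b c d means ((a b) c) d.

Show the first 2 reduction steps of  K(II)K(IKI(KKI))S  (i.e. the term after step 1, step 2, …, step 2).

Answer: after 2 steps: I(IKI(KKI))S

Derivation:
  start: K(II)K(IKI(KKI))S
  →1  II(IKI(KKI))S
  →2  I(IKI(KKI))S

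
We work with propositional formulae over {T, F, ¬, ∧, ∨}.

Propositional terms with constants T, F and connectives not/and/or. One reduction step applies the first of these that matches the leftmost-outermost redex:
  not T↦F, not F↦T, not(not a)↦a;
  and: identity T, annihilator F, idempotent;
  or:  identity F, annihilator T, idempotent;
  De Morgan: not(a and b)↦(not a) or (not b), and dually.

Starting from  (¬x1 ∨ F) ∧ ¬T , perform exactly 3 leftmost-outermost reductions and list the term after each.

Answer: after 3 steps: F

Derivation:
  start: (¬x1 ∨ F) ∧ ¬T
  [1] ¬x1 ∧ ¬T
  [2] ¬x1 ∧ F
  [3] F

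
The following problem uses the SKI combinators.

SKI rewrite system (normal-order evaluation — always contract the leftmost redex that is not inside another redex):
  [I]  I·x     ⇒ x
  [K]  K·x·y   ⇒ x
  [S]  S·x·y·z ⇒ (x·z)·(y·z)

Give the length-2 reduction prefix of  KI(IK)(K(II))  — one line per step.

  start: KI(IK)(K(II))
  →1  I(K(II))
  →2  K(II)

Answer: after 2 steps: K(II)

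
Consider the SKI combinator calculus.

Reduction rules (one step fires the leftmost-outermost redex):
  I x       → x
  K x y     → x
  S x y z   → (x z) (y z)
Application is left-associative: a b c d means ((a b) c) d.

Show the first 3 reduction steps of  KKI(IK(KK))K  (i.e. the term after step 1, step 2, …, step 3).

  start: KKI(IK(KK))K
  →1  K(IK(KK))K
  →2  IK(KK)
  →3  K(KK)

Answer: after 3 steps: K(KK)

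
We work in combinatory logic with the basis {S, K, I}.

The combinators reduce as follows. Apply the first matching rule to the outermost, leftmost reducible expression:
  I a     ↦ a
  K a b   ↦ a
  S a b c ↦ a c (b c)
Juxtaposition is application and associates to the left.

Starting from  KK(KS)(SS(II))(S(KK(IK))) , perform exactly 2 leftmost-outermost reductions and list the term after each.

  start: KK(KS)(SS(II))(S(KK(IK)))
  →1  K(SS(II))(S(KK(IK)))
  →2  SS(II)

Answer: after 2 steps: SS(II)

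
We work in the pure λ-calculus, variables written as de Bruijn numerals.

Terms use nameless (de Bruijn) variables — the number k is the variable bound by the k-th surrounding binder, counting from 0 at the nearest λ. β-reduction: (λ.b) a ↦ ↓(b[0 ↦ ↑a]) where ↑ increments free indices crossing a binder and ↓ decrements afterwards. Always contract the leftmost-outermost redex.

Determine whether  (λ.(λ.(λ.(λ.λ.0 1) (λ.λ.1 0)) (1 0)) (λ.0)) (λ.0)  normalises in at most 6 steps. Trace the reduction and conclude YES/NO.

Answer: YES — reaches normal form λ.0 (λ.λ.1 0) in 4 ≤ 6 steps

Derivation:
  start: (λ.(λ.(λ.(λ.λ.0 1) (λ.λ.1 0)) (1 0)) (λ.0)) (λ.0)
  →1  (λ.(λ.(λ.λ.0 1) (λ.λ.1 0)) ((λ.0) 0)) (λ.0)
  →2  (λ.(λ.λ.0 1) (λ.λ.1 0)) ((λ.0) (λ.0))
  →3  (λ.λ.0 1) (λ.λ.1 0)
  →4  λ.0 (λ.λ.1 0)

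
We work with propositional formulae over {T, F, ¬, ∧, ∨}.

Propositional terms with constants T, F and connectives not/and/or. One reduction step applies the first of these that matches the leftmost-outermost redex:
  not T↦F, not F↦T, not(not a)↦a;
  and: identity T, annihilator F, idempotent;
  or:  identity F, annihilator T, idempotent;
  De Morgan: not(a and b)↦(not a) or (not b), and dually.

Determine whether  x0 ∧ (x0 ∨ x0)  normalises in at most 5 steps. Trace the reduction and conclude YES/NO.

Answer: YES — reaches normal form x0 in 2 ≤ 5 steps

Working:
  start: x0 ∧ (x0 ∨ x0)
  step 1: x0 ∧ x0
  step 2: x0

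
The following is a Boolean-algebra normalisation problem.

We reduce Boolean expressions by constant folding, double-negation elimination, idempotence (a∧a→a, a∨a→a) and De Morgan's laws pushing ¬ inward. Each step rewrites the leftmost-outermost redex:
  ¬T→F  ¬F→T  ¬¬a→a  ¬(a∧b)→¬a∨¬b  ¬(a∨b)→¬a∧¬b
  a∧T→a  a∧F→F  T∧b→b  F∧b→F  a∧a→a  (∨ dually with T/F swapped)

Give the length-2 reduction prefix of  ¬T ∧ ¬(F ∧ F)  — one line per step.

  start: ¬T ∧ ¬(F ∧ F)
  [1] F ∧ ¬(F ∧ F)
  [2] F

Answer: after 2 steps: F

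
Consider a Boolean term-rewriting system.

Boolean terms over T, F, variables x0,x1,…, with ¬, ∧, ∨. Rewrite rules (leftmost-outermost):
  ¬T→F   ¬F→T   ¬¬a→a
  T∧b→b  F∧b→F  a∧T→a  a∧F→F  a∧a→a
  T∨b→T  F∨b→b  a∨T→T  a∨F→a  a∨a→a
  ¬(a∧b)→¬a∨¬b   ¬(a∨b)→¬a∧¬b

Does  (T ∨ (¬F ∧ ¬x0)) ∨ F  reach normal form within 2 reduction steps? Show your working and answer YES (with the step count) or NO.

  start: (T ∨ (¬F ∧ ¬x0)) ∨ F
  [1] T ∨ (¬F ∧ ¬x0)
  [2] T

Answer: YES — reaches normal form T in 2 ≤ 2 steps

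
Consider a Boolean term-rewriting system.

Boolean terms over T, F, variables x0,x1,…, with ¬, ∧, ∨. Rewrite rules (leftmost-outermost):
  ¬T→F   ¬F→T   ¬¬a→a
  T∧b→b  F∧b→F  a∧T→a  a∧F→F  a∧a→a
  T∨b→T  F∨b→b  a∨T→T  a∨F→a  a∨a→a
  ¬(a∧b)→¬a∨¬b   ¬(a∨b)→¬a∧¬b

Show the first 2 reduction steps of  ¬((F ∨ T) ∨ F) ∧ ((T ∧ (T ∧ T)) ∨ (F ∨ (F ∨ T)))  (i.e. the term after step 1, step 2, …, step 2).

  start: ¬((F ∨ T) ∨ F) ∧ ((T ∧ (T ∧ T)) ∨ (F ∨ (F ∨ T)))
  step 1: (¬(F ∨ T) ∧ ¬F) ∧ ((T ∧ (T ∧ T)) ∨ (F ∨ (F ∨ T)))
  step 2: ((¬F ∧ ¬T) ∧ ¬F) ∧ ((T ∧ (T ∧ T)) ∨ (F ∨ (F ∨ T)))

Answer: after 2 steps: ((¬F ∧ ¬T) ∧ ¬F) ∧ ((T ∧ (T ∧ T)) ∨ (F ∨ (F ∨ T)))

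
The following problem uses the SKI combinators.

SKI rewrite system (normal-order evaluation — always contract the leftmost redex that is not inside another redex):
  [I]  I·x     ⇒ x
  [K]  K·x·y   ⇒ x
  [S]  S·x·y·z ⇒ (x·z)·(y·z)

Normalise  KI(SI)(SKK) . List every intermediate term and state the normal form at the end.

  start: KI(SI)(SKK)
  →1  I(SKK)
  →2  SKK

Answer: normal form = SKK  (in 2 steps)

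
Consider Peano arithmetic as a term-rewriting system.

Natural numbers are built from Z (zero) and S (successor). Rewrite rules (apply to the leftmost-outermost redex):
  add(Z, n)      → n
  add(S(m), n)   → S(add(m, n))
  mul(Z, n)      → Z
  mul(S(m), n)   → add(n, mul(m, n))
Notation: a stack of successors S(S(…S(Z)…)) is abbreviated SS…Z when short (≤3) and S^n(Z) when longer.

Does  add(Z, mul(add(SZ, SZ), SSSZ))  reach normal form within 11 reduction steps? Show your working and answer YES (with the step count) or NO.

Answer: NO — after 11 steps the term is S(S(S(S(S(add(SZ, mul(Z, SSSZ))))))), not yet normal

Derivation:
  start: add(Z, mul(add(SZ, SZ), SSSZ))
  step 1: mul(add(SZ, SZ), SSSZ)
  step 2: mul(S(add(Z, SZ)), SSSZ)
  step 3: add(SSSZ, mul(add(Z, SZ), SSSZ))
  step 4: S(add(SSZ, mul(add(Z, SZ), SSSZ)))
  step 5: S(S(add(SZ, mul(add(Z, SZ), SSSZ))))
  step 6: S(S(S(add(Z, mul(add(Z, SZ), SSSZ)))))
  step 7: S(S(S(mul(add(Z, SZ), SSSZ))))
  step 8: S(S(S(mul(SZ, SSSZ))))
  step 9: S(S(S(add(SSSZ, mul(Z, SSSZ)))))
  step 10: S(S(S(S(add(SSZ, mul(Z, SSSZ))))))
  step 11: S(S(S(S(S(add(SZ, mul(Z, SSSZ)))))))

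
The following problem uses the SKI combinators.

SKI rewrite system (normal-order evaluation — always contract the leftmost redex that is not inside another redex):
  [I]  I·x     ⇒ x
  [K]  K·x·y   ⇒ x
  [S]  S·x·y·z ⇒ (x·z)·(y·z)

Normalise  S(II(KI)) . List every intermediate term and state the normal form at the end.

Answer: normal form = S(KI)  (in 2 steps)

Derivation:
  start: S(II(KI))
  step 1: S(I(KI))
  step 2: S(KI)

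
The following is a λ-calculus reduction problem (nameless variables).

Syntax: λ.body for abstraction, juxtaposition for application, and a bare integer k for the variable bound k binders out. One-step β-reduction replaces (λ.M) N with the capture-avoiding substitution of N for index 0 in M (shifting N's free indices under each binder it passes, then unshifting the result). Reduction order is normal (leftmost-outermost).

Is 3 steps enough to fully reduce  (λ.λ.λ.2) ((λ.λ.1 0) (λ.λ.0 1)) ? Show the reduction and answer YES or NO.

Answer: YES — reaches normal form λ.λ.λ.λ.0 1 in 3 ≤ 3 steps

Working:
  start: (λ.λ.λ.2) ((λ.λ.1 0) (λ.λ.0 1))
  [1] λ.λ.(λ.λ.1 0) (λ.λ.0 1)
  [2] λ.λ.λ.(λ.λ.0 1) 0
  [3] λ.λ.λ.λ.0 1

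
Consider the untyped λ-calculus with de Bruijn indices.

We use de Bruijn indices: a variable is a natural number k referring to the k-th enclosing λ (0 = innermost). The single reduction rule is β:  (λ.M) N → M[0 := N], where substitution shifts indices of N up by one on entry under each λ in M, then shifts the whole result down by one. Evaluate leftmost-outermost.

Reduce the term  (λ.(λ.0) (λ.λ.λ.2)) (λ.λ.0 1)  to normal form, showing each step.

Answer: normal form = λ.λ.λ.2  (in 2 steps)

Reduction:
  start: (λ.(λ.0) (λ.λ.λ.2)) (λ.λ.0 1)
  [1] (λ.0) (λ.λ.λ.2)
  [2] λ.λ.λ.2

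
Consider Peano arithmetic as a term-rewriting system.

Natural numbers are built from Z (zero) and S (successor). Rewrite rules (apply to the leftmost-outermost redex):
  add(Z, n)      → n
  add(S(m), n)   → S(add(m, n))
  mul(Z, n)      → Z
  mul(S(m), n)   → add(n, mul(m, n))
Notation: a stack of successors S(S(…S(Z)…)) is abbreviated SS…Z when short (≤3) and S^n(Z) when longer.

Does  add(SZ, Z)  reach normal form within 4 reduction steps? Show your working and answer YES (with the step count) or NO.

  start: add(SZ, Z)
  [1] S(add(Z, Z))
  [2] SZ

Answer: YES — reaches normal form SZ in 2 ≤ 4 steps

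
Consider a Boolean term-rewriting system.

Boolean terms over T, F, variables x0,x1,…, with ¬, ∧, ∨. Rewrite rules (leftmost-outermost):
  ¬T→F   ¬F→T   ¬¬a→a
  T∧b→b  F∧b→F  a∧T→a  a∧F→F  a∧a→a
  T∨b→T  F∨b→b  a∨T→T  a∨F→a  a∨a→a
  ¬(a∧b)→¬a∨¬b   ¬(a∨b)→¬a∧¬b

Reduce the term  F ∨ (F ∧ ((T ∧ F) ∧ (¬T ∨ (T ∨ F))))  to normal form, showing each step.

Answer: normal form = F  (in 2 steps)

Working:
  start: F ∨ (F ∧ ((T ∧ F) ∧ (¬T ∨ (T ∨ F))))
  step 1: F ∧ ((T ∧ F) ∧ (¬T ∨ (T ∨ F)))
  step 2: F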